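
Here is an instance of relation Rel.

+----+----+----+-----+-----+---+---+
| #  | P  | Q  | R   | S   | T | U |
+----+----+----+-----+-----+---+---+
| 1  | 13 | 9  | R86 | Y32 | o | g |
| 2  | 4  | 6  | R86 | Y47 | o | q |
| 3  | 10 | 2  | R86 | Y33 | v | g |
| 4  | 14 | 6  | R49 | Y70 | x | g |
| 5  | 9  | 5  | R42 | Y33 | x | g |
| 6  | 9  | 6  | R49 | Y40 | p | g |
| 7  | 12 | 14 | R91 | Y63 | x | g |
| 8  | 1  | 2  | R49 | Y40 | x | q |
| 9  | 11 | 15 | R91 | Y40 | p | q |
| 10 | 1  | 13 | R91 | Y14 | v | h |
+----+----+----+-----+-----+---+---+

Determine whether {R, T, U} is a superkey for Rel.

All 10 rows have distinct {R, T, U} values, so {R, T, U} → (all attributes) holds and {R, T, U} is a superkey.

Yes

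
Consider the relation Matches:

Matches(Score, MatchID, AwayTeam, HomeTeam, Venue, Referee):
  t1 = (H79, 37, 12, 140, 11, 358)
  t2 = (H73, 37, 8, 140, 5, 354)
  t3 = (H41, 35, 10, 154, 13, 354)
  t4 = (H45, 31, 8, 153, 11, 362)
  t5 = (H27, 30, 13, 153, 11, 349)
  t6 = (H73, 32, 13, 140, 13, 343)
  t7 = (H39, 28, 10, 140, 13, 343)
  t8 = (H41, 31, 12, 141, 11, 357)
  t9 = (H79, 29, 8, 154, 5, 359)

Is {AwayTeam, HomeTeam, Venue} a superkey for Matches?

All 9 rows have distinct {AwayTeam, HomeTeam, Venue} values, so {AwayTeam, HomeTeam, Venue} → (all attributes) holds and {AwayTeam, HomeTeam, Venue} is a superkey.

Yes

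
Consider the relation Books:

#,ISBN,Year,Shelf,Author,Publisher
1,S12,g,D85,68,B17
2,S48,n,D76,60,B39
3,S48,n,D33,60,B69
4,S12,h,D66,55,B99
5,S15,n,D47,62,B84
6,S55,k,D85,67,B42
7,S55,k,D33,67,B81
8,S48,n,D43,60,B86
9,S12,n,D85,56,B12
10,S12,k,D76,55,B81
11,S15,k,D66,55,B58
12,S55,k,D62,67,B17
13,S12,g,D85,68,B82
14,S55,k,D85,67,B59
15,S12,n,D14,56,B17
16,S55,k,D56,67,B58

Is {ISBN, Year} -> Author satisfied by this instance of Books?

Yes

(ISBN=S12, Year=g): rows 1, 13 → Author = 68, 68 ✓
(ISBN=S48, Year=n): rows 2, 3, 8 → Author = 60, 60, 60 ✓
(ISBN=S12, Year=h): row 4 → Author = 55 ✓
(ISBN=S15, Year=n): row 5 → Author = 62 ✓
(ISBN=S55, Year=k): rows 6, 7, 12, 14, 16 → Author = 67, 67, 67, 67, 67 ✓
(ISBN=S12, Year=n): rows 9, 15 → Author = 56, 56 ✓
(ISBN=S12, Year=k): row 10 → Author = 55 ✓
(ISBN=S15, Year=k): row 11 → Author = 55 ✓
Every {ISBN, Year} value is associated with a single Author value, so {ISBN, Year} -> Author holds.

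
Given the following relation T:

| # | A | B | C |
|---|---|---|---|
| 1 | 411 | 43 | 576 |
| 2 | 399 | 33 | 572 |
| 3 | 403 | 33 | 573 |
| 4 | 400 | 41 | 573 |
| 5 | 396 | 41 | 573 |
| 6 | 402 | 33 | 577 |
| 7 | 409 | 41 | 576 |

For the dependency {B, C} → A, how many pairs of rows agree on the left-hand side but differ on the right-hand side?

(B=41, C=573): violating pairs (4,5) — 1 pair.

1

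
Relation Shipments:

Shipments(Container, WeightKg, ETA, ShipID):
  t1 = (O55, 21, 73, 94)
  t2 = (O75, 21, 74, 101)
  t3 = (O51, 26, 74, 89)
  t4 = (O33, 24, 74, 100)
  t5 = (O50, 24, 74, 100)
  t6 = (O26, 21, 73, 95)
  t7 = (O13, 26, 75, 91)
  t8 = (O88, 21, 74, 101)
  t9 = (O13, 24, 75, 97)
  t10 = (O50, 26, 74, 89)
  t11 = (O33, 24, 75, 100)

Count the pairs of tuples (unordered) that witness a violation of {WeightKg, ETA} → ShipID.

2

(WeightKg=21, ETA=73): violating pairs (1,6) — 1 pair.
(WeightKg=21, ETA=74): all 2 rows agree on ShipID — 0 pairs.
(WeightKg=26, ETA=74): all 2 rows agree on ShipID — 0 pairs.
(WeightKg=24, ETA=74): all 2 rows agree on ShipID — 0 pairs.
(WeightKg=24, ETA=75): violating pairs (9,11) — 1 pair.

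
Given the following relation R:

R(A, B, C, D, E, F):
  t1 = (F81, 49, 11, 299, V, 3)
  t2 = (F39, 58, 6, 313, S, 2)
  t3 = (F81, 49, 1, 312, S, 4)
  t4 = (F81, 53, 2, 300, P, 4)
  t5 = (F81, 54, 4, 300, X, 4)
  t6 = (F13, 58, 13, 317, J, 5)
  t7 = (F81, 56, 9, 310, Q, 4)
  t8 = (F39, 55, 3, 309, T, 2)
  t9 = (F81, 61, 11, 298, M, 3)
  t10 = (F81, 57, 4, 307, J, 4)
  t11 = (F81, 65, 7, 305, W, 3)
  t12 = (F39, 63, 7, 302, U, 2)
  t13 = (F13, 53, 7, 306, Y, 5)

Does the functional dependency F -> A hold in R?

Yes

F=3: rows 1, 9, 11 → A = F81, F81, F81 ✓
F=2: rows 2, 8, 12 → A = F39, F39, F39 ✓
F=4: rows 3, 4, 5, 7, 10 → A = F81, F81, F81, F81, F81 ✓
F=5: rows 6, 13 → A = F13, F13 ✓
Every F value is associated with a single A value, so F -> A holds.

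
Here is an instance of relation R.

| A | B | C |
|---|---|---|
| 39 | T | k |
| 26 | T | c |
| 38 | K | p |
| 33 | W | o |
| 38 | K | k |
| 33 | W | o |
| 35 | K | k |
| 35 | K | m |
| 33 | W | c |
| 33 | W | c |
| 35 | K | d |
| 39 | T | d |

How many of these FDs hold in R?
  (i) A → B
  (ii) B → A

1

(i) A → B: every LHS value maps to a single RHS value — holds.
(ii) B → A: B=T: 3 rows → A takes values {39, 26} — violation; B=K: 5 rows → A takes values {38, 35} — violation — fails.
1 of the 2 dependencies holds.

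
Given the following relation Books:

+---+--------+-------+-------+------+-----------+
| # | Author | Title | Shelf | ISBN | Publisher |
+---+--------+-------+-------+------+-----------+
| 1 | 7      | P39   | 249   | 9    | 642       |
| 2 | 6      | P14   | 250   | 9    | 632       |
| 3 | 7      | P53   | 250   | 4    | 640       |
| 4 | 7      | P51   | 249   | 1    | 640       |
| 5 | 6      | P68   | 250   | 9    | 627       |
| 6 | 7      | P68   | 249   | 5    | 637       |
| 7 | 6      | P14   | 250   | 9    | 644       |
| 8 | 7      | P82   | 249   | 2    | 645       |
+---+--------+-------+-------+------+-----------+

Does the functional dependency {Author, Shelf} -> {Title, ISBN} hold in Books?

(Author=7, Shelf=249): rows 1, 4, 6, 8 → {Title,ISBN} takes values {(P39, 9), (P51, 1), (P68, 5), (P82, 2)} — violation
(Author=6, Shelf=250): rows 2, 5, 7 → {Title,ISBN} takes values {(P14, 9), (P68, 9)} — violation
(Author=7, Shelf=250): row 3 → {Title,ISBN} = (P53, 4) ✓
Two rows agree on {Author, Shelf} but differ on {Title, ISBN}, so {Author, Shelf} -> {Title, ISBN} does not hold.

No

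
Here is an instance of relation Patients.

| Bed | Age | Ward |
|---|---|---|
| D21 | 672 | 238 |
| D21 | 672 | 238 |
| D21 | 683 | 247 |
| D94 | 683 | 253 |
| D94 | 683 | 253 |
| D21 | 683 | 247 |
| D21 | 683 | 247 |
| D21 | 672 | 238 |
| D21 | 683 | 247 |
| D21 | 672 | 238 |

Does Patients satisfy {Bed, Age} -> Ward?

(Bed=D21, Age=672): 4 rows → Ward = 238, 238, 238, 238 ✓
(Bed=D21, Age=683): 4 rows → Ward = 247, 247, 247, 247 ✓
(Bed=D94, Age=683): 2 rows → Ward = 253, 253 ✓
Every {Bed, Age} value is associated with a single Ward value, so {Bed, Age} -> Ward holds.

Yes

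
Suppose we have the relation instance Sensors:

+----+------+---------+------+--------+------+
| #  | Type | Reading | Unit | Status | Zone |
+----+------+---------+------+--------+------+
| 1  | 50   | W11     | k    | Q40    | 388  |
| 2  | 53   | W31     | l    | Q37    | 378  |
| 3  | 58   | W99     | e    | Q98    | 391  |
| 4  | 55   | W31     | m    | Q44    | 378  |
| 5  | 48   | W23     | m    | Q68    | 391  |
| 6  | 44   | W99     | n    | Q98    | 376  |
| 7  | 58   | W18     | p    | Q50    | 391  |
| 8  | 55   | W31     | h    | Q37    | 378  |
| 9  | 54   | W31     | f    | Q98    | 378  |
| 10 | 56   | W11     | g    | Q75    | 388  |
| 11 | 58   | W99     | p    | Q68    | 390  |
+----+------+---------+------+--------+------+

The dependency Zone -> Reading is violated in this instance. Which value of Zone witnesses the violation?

Zone=388: rows 1, 10 → Reading = W11, W11 ✓
Zone=378: rows 2, 4, 8, 9 → Reading = W31, W31, W31, W31 ✓
Zone=391: rows 3, 5, 7 → Reading takes values {W99, W23, W18} — violation
Zone=376: row 6 → Reading = W99 ✓
Zone=390: row 11 → Reading = W99 ✓
The only Zone value with inconsistent Reading is Zone=391.

391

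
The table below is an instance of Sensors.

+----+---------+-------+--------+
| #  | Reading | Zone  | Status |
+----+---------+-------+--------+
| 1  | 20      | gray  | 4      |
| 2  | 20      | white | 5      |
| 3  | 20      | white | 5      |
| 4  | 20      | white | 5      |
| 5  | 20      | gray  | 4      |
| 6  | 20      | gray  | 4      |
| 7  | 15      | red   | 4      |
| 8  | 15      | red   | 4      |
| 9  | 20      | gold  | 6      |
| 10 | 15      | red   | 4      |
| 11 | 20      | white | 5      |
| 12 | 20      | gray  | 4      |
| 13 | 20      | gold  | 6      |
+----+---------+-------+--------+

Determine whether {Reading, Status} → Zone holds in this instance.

Yes

(Reading=20, Status=4): rows 1, 5, 6, 12 → Zone = gray, gray, gray, gray ✓
(Reading=20, Status=5): rows 2, 3, 4, 11 → Zone = white, white, white, white ✓
(Reading=15, Status=4): rows 7, 8, 10 → Zone = red, red, red ✓
(Reading=20, Status=6): rows 9, 13 → Zone = gold, gold ✓
Every {Reading, Status} value is associated with a single Zone value, so {Reading, Status} → Zone holds.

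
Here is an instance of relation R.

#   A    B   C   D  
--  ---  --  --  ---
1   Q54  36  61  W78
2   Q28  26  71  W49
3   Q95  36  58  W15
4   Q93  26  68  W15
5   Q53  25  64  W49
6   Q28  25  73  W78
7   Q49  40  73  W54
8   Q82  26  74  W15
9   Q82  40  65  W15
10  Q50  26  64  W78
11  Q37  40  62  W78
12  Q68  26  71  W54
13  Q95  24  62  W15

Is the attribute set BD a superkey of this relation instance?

No

Rows 4 and 8 have the same BD value (B=26, D=W15) but are distinct tuples, so BD does not determine every attribute — not a superkey.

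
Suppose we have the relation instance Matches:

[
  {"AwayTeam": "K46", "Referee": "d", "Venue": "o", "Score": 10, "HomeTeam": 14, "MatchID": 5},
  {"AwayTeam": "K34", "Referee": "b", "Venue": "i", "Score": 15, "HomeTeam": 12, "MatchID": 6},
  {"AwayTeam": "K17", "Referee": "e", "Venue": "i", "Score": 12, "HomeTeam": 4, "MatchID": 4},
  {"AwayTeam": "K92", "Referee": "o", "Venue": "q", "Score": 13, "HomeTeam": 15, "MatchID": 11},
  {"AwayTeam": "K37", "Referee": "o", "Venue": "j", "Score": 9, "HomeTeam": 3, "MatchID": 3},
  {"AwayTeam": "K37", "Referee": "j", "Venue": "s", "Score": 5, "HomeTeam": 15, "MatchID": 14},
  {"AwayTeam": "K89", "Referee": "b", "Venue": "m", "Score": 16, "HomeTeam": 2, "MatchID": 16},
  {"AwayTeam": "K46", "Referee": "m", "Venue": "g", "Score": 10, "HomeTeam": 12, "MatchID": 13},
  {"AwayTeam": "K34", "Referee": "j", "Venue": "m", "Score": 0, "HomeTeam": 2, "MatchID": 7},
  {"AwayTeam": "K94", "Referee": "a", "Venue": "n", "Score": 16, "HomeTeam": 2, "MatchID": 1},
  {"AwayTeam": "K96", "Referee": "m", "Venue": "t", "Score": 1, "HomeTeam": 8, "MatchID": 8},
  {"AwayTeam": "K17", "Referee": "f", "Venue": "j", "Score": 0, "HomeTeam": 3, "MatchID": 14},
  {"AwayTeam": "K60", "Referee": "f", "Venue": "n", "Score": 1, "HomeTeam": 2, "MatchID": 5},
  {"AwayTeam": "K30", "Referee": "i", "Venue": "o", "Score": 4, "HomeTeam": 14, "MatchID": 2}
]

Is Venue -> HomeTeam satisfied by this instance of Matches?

No

Venue=o: 2 rows → HomeTeam = 14, 14 ✓
Venue=i: 2 rows → HomeTeam takes values {12, 4} — violation
Venue=q: 1 row → HomeTeam = 15 ✓
Venue=j: 2 rows → HomeTeam = 3, 3 ✓
Venue=s: 1 row → HomeTeam = 15 ✓
Venue=m: 2 rows → HomeTeam = 2, 2 ✓
Venue=g: 1 row → HomeTeam = 12 ✓
Venue=n: 2 rows → HomeTeam = 2, 2 ✓
Venue=t: 1 row → HomeTeam = 8 ✓
Two rows agree on Venue but differ on HomeTeam, so Venue -> HomeTeam does not hold.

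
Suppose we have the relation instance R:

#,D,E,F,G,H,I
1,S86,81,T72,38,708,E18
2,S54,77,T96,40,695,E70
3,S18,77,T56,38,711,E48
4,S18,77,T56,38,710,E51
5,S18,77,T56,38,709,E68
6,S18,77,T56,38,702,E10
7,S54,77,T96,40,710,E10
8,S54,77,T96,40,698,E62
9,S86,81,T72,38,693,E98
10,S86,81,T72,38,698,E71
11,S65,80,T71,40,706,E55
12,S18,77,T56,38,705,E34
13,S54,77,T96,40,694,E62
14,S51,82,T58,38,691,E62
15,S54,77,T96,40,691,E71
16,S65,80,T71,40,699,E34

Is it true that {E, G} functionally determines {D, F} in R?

(E=81, G=38): rows 1, 9, 10 → {D,F} = (S86, T72), (S86, T72), (S86, T72) ✓
(E=77, G=40): rows 2, 7, 8, 13, 15 → {D,F} = (S54, T96), (S54, T96), (S54, T96), (S54, T96), (S54, T96) ✓
(E=77, G=38): rows 3, 4, 5, 6, 12 → {D,F} = (S18, T56), (S18, T56), (S18, T56), (S18, T56), (S18, T56) ✓
(E=80, G=40): rows 11, 16 → {D,F} = (S65, T71), (S65, T71) ✓
(E=82, G=38): row 14 → {D,F} = (S51, T58) ✓
Every {E, G} value is associated with a single {D, F} value, so {E, G} → {D, F} holds.

Yes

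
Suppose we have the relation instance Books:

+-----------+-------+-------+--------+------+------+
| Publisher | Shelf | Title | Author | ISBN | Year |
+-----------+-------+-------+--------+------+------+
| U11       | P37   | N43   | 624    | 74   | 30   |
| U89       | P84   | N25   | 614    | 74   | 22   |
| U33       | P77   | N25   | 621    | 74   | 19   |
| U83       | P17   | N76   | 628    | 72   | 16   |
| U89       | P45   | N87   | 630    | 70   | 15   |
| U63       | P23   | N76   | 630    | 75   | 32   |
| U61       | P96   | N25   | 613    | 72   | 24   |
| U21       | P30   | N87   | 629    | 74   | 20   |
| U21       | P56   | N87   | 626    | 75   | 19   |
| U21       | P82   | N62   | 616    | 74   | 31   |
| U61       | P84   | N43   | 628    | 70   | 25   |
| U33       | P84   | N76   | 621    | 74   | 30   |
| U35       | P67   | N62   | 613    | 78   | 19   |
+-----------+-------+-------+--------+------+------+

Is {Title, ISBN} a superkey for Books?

No

Two distinct rows share (Title=N25, ISBN=74), so {Title, ISBN} does not determine every attribute — not a superkey.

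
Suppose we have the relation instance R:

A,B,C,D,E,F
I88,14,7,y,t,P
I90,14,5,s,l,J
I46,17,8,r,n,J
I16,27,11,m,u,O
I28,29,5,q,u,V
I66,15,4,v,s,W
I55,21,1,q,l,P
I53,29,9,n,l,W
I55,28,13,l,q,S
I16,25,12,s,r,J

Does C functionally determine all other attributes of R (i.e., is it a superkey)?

No

Two distinct rows share C=5, so C does not determine every attribute — not a superkey.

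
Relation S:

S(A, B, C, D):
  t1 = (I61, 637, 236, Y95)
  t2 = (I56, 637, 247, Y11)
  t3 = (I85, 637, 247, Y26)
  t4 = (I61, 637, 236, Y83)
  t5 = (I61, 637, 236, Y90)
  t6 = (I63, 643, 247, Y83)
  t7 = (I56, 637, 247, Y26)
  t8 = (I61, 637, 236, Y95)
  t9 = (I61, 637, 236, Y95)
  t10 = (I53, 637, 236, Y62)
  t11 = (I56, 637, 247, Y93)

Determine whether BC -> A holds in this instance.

No

(B=637, C=236): rows 1, 4, 5, 8, 9, 10 → A takes values {I61, I53} — violation
(B=637, C=247): rows 2, 3, 7, 11 → A takes values {I56, I85} — violation
(B=643, C=247): row 6 → A = I63 ✓
Two rows agree on BC but differ on A, so BC -> A does not hold.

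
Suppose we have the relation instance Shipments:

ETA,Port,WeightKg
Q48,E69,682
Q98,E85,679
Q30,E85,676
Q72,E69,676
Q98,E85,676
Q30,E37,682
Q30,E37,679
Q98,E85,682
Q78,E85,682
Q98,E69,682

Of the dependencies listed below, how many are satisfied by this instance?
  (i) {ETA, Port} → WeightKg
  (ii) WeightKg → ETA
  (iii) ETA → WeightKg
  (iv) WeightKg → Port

0

(i) {ETA, Port} → WeightKg: (ETA=Q98, Port=E85): 3 rows → WeightKg takes values {679, 676, 682} — violation; (ETA=Q30, Port=E37): 2 rows → WeightKg takes values {682, 679} — violation — fails.
(ii) WeightKg → ETA: WeightKg=682: 5 rows → ETA takes values {Q48, Q30, Q98, Q78} — violation; WeightKg=679: 2 rows → ETA takes values {Q98, Q30} — violation; WeightKg=676: 3 rows → ETA takes values {Q30, Q72, Q98} — violation — fails.
(iii) ETA → WeightKg: ETA=Q98: 4 rows → WeightKg takes values {679, 676, 682} — violation; ETA=Q30: 3 rows → WeightKg takes values {676, 682, 679} — violation — fails.
(iv) WeightKg → Port: WeightKg=682: 5 rows → Port takes values {E69, E37, E85} — violation; WeightKg=679: 2 rows → Port takes values {E85, E37} — violation; WeightKg=676: 3 rows → Port takes values {E85, E69} — violation — fails.
None of the 4 dependencies hold.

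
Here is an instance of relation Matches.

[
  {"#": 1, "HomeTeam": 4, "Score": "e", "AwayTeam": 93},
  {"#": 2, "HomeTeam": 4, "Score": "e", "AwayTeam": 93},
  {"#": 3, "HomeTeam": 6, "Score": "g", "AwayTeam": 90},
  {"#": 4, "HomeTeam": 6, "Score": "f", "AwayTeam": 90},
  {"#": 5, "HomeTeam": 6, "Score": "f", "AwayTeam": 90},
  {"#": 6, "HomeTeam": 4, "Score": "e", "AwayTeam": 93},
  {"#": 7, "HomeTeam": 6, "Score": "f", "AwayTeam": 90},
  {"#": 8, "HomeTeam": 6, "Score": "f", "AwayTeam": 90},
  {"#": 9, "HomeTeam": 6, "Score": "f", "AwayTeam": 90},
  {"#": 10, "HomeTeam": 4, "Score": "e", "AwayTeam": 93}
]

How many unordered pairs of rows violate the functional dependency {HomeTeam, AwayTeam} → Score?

(HomeTeam=4, AwayTeam=93): all 4 rows agree on Score — 0 pairs.
(HomeTeam=6, AwayTeam=90): violating pairs (3,4), (3,5), (3,7), (3,8), (3,9) — 5 pairs.

5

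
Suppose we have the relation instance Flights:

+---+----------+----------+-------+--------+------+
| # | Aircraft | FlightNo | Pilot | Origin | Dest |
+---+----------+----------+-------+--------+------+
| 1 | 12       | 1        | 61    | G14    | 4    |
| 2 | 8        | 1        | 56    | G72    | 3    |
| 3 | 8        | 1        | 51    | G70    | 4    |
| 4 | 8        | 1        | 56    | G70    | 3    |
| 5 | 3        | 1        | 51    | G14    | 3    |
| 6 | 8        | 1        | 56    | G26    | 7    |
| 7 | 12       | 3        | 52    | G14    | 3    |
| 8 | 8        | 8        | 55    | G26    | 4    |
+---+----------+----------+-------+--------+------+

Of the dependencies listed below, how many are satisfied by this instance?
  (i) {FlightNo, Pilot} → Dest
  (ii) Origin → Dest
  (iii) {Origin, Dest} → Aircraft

(i) {FlightNo, Pilot} → Dest: (FlightNo=1, Pilot=56): rows 2, 4, 6 → Dest takes values {3, 7} — violation; (FlightNo=1, Pilot=51): rows 3, 5 → Dest takes values {4, 3} — violation — fails.
(ii) Origin → Dest: Origin=G14: rows 1, 5, 7 → Dest takes values {4, 3} — violation; Origin=G70: rows 3, 4 → Dest takes values {4, 3} — violation; Origin=G26: rows 6, 8 → Dest takes values {7, 4} — violation — fails.
(iii) {Origin, Dest} → Aircraft: (Origin=G14, Dest=3): rows 5, 7 → Aircraft takes values {3, 12} — violation — fails.
None of the 3 dependencies hold.

0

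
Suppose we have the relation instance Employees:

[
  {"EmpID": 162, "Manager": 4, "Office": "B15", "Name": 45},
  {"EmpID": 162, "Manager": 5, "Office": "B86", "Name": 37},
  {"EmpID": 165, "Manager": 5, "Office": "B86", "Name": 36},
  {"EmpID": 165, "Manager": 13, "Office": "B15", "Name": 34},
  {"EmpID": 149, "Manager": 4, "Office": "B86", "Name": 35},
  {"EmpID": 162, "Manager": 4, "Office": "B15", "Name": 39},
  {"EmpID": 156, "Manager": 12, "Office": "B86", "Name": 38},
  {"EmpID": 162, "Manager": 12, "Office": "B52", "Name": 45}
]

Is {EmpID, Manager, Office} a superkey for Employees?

No

Two distinct rows share (EmpID=162, Manager=4, Office=B15), so {EmpID, Manager, Office} does not determine every attribute — not a superkey.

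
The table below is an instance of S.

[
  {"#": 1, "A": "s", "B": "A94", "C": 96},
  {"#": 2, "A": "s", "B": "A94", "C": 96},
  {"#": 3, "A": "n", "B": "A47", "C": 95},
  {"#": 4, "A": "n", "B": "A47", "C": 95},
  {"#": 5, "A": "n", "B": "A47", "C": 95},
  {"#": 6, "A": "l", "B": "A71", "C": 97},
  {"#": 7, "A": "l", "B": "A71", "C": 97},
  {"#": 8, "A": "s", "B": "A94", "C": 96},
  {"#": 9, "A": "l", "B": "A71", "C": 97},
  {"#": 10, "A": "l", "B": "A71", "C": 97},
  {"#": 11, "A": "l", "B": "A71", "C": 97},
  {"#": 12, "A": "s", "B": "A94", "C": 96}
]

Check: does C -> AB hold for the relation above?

C=96: rows 1, 2, 8, 12 → {A,B} = (s, A94), (s, A94), (s, A94), (s, A94) ✓
C=95: rows 3, 4, 5 → {A,B} = (n, A47), (n, A47), (n, A47) ✓
C=97: rows 6, 7, 9, 10, 11 → {A,B} = (l, A71), (l, A71), (l, A71), (l, A71), (l, A71) ✓
Every C value is associated with a single AB value, so C -> AB holds.

Yes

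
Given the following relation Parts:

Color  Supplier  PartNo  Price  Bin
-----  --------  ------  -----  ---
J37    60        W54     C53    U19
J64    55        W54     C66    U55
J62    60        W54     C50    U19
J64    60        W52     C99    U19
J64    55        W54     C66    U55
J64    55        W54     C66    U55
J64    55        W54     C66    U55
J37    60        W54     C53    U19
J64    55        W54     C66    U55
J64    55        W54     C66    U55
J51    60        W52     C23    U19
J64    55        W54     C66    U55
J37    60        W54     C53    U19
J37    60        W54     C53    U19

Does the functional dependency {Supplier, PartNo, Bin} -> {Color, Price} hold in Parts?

(Supplier=60, PartNo=W54, Bin=U19): 5 rows → {Color,Price} takes values {(J37, C53), (J62, C50)} — violation
(Supplier=55, PartNo=W54, Bin=U55): 7 rows → {Color,Price} = (J64, C66), (J64, C66), (J64, C66), (J64, C66), (J64, C66), (J64, C66), (J64, C66) ✓
(Supplier=60, PartNo=W52, Bin=U19): 2 rows → {Color,Price} takes values {(J64, C99), (J51, C23)} — violation
Two rows agree on {Supplier, PartNo, Bin} but differ on {Color, Price}, so {Supplier, PartNo, Bin} -> {Color, Price} does not hold.

No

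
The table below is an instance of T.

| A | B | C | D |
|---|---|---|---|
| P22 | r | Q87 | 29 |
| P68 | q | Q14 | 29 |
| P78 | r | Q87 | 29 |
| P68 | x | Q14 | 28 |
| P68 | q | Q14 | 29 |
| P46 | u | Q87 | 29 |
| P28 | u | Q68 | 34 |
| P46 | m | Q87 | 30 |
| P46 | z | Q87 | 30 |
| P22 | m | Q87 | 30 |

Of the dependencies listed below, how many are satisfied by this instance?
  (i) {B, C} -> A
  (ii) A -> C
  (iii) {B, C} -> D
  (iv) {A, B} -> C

(i) {B, C} -> A: (B=r, C=Q87): 2 rows → A takes values {P22, P78} — violation; (B=m, C=Q87): 2 rows → A takes values {P46, P22} — violation — fails.
(ii) A -> C: every LHS value maps to a single RHS value — holds.
(iii) {B, C} -> D: every LHS value maps to a single RHS value — holds.
(iv) {A, B} -> C: every LHS value maps to a single RHS value — holds.
3 of the 4 dependencies hold.

3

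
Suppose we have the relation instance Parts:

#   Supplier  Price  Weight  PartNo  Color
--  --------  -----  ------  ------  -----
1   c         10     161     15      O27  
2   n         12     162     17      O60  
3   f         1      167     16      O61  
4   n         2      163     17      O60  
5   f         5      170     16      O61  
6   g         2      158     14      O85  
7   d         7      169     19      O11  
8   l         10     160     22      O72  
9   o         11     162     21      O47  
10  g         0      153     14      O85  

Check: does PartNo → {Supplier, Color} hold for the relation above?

Yes

PartNo=15: row 1 → {Supplier,Color} = (c, O27) ✓
PartNo=17: rows 2, 4 → {Supplier,Color} = (n, O60), (n, O60) ✓
PartNo=16: rows 3, 5 → {Supplier,Color} = (f, O61), (f, O61) ✓
PartNo=14: rows 6, 10 → {Supplier,Color} = (g, O85), (g, O85) ✓
PartNo=19: row 7 → {Supplier,Color} = (d, O11) ✓
PartNo=22: row 8 → {Supplier,Color} = (l, O72) ✓
PartNo=21: row 9 → {Supplier,Color} = (o, O47) ✓
Every PartNo value is associated with a single {Supplier, Color} value, so PartNo → {Supplier, Color} holds.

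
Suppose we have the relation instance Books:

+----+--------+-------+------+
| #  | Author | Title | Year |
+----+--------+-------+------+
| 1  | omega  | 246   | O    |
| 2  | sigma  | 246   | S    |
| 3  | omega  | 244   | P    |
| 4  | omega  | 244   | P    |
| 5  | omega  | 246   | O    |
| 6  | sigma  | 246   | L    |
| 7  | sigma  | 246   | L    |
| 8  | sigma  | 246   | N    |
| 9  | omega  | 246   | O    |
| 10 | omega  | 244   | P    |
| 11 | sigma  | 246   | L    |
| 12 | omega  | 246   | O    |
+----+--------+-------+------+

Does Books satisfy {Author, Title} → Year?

No

(Author=omega, Title=246): rows 1, 5, 9, 12 → Year = O, O, O, O ✓
(Author=sigma, Title=246): rows 2, 6, 7, 8, 11 → Year takes values {S, L, N} — violation
(Author=omega, Title=244): rows 3, 4, 10 → Year = P, P, P ✓
Two rows agree on {Author, Title} but differ on Year, so {Author, Title} → Year does not hold.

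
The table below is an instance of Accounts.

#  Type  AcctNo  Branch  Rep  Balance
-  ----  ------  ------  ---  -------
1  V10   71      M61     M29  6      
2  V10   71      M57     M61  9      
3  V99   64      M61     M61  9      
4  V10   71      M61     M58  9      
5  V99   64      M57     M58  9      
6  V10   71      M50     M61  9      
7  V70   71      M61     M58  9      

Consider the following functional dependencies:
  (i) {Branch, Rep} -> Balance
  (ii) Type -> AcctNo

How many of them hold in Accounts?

(i) {Branch, Rep} -> Balance: every LHS value maps to a single RHS value — holds.
(ii) Type -> AcctNo: every LHS value maps to a single RHS value — holds.
2 of the 2 dependencies hold.

2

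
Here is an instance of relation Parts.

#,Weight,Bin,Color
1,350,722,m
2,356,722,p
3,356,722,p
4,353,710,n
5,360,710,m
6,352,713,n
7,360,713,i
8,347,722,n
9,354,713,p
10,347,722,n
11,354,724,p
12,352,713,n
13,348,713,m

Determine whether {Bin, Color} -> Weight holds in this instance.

Yes

(Bin=722, Color=m): row 1 → Weight = 350 ✓
(Bin=722, Color=p): rows 2, 3 → Weight = 356, 356 ✓
(Bin=710, Color=n): row 4 → Weight = 353 ✓
(Bin=710, Color=m): row 5 → Weight = 360 ✓
(Bin=713, Color=n): rows 6, 12 → Weight = 352, 352 ✓
(Bin=713, Color=i): row 7 → Weight = 360 ✓
(Bin=722, Color=n): rows 8, 10 → Weight = 347, 347 ✓
(Bin=713, Color=p): row 9 → Weight = 354 ✓
(Bin=724, Color=p): row 11 → Weight = 354 ✓
(Bin=713, Color=m): row 13 → Weight = 348 ✓
Every {Bin, Color} value is associated with a single Weight value, so {Bin, Color} -> Weight holds.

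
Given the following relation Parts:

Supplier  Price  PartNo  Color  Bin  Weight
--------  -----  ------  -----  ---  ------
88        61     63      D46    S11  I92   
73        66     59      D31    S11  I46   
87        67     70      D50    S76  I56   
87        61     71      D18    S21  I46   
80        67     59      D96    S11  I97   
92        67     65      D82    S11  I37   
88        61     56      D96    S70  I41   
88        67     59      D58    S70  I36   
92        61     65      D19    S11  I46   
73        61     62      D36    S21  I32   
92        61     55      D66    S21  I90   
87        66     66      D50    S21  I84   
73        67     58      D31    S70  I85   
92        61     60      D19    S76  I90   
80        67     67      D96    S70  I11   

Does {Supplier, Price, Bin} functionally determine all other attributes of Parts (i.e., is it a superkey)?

All 15 rows have distinct {Supplier, Price, Bin} values, so {Supplier, Price, Bin} → (all attributes) holds and {Supplier, Price, Bin} is a superkey.

Yes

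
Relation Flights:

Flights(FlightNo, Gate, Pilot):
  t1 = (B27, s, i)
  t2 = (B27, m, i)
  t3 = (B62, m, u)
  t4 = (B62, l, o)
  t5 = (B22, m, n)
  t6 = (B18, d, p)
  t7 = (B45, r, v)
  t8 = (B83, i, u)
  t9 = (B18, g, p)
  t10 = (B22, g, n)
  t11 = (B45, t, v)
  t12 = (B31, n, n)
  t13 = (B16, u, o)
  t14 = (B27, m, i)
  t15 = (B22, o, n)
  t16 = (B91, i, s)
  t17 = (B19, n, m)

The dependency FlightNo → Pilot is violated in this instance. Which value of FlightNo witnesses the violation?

B62

FlightNo=B27: rows 1, 2, 14 → Pilot = i, i, i ✓
FlightNo=B62: rows 3, 4 → Pilot takes values {u, o} — violation
FlightNo=B22: rows 5, 10, 15 → Pilot = n, n, n ✓
FlightNo=B18: rows 6, 9 → Pilot = p, p ✓
FlightNo=B45: rows 7, 11 → Pilot = v, v ✓
FlightNo=B83: row 8 → Pilot = u ✓
FlightNo=B31: row 12 → Pilot = n ✓
FlightNo=B16: row 13 → Pilot = o ✓
FlightNo=B91: row 16 → Pilot = s ✓
FlightNo=B19: row 17 → Pilot = m ✓
The only FlightNo value with inconsistent Pilot is FlightNo=B62.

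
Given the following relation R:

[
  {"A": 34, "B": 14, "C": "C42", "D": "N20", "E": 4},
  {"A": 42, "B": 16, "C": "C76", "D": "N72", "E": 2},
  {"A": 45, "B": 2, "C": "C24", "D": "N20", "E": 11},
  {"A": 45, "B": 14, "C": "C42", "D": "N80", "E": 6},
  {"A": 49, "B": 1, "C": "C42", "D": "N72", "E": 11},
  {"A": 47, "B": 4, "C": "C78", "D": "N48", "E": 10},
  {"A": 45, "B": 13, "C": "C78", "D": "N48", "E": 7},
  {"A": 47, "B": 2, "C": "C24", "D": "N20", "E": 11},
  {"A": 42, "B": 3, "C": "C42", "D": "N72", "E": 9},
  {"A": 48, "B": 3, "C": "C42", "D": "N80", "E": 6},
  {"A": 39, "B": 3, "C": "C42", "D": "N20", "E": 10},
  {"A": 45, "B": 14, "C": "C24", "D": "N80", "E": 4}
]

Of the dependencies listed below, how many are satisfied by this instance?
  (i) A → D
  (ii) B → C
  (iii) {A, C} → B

0

(i) A → D: A=45: 4 rows → D takes values {N20, N80, N48} — violation; A=47: 2 rows → D takes values {N48, N20} — violation — fails.
(ii) B → C: B=14: 3 rows → C takes values {C42, C24} — violation — fails.
(iii) {A, C} → B: (A=45, C=C24): 2 rows → B takes values {2, 14} — violation — fails.
None of the 3 dependencies hold.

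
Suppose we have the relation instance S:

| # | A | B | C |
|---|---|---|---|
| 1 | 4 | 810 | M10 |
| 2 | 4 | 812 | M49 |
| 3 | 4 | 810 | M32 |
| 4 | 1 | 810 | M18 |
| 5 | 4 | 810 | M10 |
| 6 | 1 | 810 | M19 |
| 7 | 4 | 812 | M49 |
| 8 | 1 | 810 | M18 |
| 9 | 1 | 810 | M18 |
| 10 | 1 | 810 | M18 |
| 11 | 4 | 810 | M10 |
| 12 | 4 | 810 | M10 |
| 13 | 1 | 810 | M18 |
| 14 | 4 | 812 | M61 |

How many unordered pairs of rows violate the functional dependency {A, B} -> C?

11

(A=4, B=810): violating pairs (1,3), (3,5), (3,11), (3,12) — 4 pairs.
(A=4, B=812): violating pairs (2,14), (7,14) — 2 pairs.
(A=1, B=810): violating pairs (4,6), (6,8), (6,9), (6,10), (6,13) — 5 pairs.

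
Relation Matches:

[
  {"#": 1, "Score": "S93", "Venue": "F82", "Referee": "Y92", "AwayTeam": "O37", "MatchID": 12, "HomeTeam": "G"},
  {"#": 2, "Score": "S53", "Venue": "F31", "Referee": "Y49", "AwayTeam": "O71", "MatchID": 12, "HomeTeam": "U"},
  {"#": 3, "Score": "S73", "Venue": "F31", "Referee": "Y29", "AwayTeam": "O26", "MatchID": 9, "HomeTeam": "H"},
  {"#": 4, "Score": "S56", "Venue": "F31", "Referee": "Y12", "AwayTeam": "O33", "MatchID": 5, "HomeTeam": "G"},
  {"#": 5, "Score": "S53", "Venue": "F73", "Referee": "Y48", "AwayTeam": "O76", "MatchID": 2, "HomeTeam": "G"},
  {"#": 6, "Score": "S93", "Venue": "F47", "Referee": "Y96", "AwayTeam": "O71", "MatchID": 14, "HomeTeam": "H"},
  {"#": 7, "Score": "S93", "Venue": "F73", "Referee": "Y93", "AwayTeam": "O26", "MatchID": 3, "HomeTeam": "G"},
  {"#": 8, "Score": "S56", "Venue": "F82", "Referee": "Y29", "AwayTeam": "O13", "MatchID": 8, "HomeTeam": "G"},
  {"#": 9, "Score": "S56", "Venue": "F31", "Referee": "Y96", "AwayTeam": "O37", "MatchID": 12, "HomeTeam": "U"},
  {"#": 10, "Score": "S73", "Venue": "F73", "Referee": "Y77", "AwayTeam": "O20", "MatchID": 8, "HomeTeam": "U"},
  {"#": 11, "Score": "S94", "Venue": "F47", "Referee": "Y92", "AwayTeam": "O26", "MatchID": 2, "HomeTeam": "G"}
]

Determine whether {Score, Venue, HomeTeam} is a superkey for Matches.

Yes

All 11 rows have distinct {Score, Venue, HomeTeam} values, so {Score, Venue, HomeTeam} → (all attributes) holds and {Score, Venue, HomeTeam} is a superkey.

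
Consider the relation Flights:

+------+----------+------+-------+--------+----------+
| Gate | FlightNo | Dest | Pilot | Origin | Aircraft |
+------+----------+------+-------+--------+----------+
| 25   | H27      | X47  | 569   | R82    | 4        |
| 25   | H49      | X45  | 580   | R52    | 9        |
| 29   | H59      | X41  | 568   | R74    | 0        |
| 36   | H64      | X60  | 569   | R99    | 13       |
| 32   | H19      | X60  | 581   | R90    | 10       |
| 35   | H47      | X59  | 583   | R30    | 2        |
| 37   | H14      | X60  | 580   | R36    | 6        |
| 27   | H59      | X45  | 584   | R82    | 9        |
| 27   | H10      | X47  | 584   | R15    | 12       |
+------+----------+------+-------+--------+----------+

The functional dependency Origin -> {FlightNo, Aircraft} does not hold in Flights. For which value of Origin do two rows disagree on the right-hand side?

R82

Origin=R82: 2 rows → {FlightNo,Aircraft} takes values {(H27, 4), (H59, 9)} — violation
Origin=R52: 1 row → {FlightNo,Aircraft} = (H49, 9) ✓
Origin=R74: 1 row → {FlightNo,Aircraft} = (H59, 0) ✓
Origin=R99: 1 row → {FlightNo,Aircraft} = (H64, 13) ✓
Origin=R90: 1 row → {FlightNo,Aircraft} = (H19, 10) ✓
Origin=R30: 1 row → {FlightNo,Aircraft} = (H47, 2) ✓
Origin=R36: 1 row → {FlightNo,Aircraft} = (H14, 6) ✓
Origin=R15: 1 row → {FlightNo,Aircraft} = (H10, 12) ✓
The only Origin value with inconsistent RHS is Origin=R82.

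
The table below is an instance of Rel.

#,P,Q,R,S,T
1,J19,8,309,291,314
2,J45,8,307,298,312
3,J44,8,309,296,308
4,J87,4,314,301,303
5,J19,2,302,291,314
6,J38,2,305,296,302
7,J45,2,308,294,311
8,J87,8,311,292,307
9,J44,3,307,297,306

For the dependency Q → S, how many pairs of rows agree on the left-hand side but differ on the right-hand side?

9

Q=8: violating pairs (1,2), (1,3), (1,8), (2,3), (2,8), (3,8) — 6 pairs.
Q=2: violating pairs (5,6), (5,7), (6,7) — 3 pairs.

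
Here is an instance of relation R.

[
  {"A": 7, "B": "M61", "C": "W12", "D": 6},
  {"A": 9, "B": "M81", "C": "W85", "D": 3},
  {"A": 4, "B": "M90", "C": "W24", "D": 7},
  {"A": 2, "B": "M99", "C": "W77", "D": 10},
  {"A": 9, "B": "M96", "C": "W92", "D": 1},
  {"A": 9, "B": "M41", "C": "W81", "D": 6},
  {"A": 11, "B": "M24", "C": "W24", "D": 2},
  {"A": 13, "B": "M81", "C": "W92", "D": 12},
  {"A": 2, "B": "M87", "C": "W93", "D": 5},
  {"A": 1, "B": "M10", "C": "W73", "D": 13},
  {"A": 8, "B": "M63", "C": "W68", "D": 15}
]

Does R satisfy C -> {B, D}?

No

C=W12: 1 row → {B,D} = (M61, 6) ✓
C=W85: 1 row → {B,D} = (M81, 3) ✓
C=W24: 2 rows → {B,D} takes values {(M90, 7), (M24, 2)} — violation
C=W77: 1 row → {B,D} = (M99, 10) ✓
C=W92: 2 rows → {B,D} takes values {(M96, 1), (M81, 12)} — violation
C=W81: 1 row → {B,D} = (M41, 6) ✓
C=W93: 1 row → {B,D} = (M87, 5) ✓
C=W73: 1 row → {B,D} = (M10, 13) ✓
C=W68: 1 row → {B,D} = (M63, 15) ✓
Two rows agree on C but differ on {B, D}, so C -> {B, D} does not hold.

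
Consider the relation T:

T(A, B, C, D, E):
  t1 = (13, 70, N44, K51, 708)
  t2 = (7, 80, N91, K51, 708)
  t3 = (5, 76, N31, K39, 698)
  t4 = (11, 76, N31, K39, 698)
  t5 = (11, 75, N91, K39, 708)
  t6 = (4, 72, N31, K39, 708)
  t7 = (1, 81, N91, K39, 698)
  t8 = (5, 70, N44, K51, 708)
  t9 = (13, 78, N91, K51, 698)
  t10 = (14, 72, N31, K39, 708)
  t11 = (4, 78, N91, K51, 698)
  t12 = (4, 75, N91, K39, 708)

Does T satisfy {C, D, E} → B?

(C=N44, D=K51, E=708): rows 1, 8 → B = 70, 70 ✓
(C=N91, D=K51, E=708): row 2 → B = 80 ✓
(C=N31, D=K39, E=698): rows 3, 4 → B = 76, 76 ✓
(C=N91, D=K39, E=708): rows 5, 12 → B = 75, 75 ✓
(C=N31, D=K39, E=708): rows 6, 10 → B = 72, 72 ✓
(C=N91, D=K39, E=698): row 7 → B = 81 ✓
(C=N91, D=K51, E=698): rows 9, 11 → B = 78, 78 ✓
Every {C, D, E} value is associated with a single B value, so {C, D, E} → B holds.

Yes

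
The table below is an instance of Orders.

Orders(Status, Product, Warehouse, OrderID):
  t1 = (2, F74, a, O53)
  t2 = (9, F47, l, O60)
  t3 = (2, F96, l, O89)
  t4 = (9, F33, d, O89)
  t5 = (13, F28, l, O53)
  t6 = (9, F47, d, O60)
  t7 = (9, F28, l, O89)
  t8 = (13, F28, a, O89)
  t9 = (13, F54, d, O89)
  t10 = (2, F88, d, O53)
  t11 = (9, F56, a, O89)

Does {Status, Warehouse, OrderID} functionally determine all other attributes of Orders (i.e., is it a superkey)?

Yes

All 11 rows have distinct {Status, Warehouse, OrderID} values, so {Status, Warehouse, OrderID} → (all attributes) holds and {Status, Warehouse, OrderID} is a superkey.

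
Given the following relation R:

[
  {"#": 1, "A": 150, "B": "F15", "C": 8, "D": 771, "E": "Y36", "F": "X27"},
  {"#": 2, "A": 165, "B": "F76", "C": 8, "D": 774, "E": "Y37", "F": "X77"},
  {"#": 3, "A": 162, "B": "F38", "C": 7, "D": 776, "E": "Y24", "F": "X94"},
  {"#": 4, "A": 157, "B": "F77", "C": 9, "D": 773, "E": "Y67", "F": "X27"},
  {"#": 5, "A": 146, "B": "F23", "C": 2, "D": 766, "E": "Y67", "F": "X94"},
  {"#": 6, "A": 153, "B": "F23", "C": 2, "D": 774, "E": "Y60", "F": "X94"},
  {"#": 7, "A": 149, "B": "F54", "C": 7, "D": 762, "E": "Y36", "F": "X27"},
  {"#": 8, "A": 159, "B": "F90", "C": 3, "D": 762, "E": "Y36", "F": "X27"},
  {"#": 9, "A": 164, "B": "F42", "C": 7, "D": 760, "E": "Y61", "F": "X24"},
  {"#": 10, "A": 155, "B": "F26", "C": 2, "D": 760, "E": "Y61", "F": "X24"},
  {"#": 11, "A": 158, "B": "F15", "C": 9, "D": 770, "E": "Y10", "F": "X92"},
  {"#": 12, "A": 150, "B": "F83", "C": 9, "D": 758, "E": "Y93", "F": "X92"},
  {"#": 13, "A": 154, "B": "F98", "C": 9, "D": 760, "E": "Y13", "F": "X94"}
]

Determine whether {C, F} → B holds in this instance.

No

(C=8, F=X27): row 1 → B = F15 ✓
(C=8, F=X77): row 2 → B = F76 ✓
(C=7, F=X94): row 3 → B = F38 ✓
(C=9, F=X27): row 4 → B = F77 ✓
(C=2, F=X94): rows 5, 6 → B = F23, F23 ✓
(C=7, F=X27): row 7 → B = F54 ✓
(C=3, F=X27): row 8 → B = F90 ✓
(C=7, F=X24): row 9 → B = F42 ✓
(C=2, F=X24): row 10 → B = F26 ✓
(C=9, F=X92): rows 11, 12 → B takes values {F15, F83} — violation
(C=9, F=X94): row 13 → B = F98 ✓
Two rows agree on {C, F} but differ on B, so {C, F} → B does not hold.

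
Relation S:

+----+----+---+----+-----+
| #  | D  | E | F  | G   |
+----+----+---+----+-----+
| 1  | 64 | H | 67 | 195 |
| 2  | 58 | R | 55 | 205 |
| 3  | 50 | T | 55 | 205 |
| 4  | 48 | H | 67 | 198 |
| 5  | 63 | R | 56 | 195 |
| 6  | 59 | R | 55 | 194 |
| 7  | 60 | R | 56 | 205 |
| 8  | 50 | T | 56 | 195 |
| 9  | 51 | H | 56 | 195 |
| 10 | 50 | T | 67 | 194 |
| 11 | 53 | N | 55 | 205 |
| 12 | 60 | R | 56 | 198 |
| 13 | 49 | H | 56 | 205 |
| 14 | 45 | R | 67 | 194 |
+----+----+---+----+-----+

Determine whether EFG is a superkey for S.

Yes

All 14 rows have distinct EFG values, so EFG → (all attributes) holds and EFG is a superkey.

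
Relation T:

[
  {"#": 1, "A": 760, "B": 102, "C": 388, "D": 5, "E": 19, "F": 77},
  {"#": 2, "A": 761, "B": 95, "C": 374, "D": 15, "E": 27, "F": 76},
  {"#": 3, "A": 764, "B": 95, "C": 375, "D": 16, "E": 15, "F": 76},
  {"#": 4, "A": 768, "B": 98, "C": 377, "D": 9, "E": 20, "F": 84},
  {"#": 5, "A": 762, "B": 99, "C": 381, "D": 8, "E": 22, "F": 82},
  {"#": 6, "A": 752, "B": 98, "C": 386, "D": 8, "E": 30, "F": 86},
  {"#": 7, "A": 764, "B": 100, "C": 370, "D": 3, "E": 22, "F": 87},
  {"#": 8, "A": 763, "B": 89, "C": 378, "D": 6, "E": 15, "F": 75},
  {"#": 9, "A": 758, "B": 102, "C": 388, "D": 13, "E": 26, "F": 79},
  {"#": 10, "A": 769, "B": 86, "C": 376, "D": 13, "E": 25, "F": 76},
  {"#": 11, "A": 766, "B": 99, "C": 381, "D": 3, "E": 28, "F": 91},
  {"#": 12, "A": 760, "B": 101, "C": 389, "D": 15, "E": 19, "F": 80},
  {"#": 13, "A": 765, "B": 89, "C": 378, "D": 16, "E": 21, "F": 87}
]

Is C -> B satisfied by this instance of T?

C=388: rows 1, 9 → B = 102, 102 ✓
C=374: row 2 → B = 95 ✓
C=375: row 3 → B = 95 ✓
C=377: row 4 → B = 98 ✓
C=381: rows 5, 11 → B = 99, 99 ✓
C=386: row 6 → B = 98 ✓
C=370: row 7 → B = 100 ✓
C=378: rows 8, 13 → B = 89, 89 ✓
C=376: row 10 → B = 86 ✓
C=389: row 12 → B = 101 ✓
Every C value is associated with a single B value, so C -> B holds.

Yes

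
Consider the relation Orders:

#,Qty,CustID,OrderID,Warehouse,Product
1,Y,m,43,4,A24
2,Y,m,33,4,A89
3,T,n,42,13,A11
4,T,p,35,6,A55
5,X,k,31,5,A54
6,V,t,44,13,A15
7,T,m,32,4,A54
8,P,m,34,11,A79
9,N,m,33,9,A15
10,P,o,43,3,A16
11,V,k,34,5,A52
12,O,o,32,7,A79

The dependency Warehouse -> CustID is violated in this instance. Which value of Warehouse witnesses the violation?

13

Warehouse=4: rows 1, 2, 7 → CustID = m, m, m ✓
Warehouse=13: rows 3, 6 → CustID takes values {n, t} — violation
Warehouse=6: row 4 → CustID = p ✓
Warehouse=5: rows 5, 11 → CustID = k, k ✓
Warehouse=11: row 8 → CustID = m ✓
Warehouse=9: row 9 → CustID = m ✓
Warehouse=3: row 10 → CustID = o ✓
Warehouse=7: row 12 → CustID = o ✓
The only Warehouse value with inconsistent CustID is Warehouse=13.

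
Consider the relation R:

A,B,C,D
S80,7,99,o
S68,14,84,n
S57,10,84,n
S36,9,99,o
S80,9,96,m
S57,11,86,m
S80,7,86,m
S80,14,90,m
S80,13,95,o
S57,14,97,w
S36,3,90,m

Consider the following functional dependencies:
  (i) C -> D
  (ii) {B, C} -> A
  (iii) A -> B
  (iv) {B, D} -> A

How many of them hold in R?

(i) C -> D: every LHS value maps to a single RHS value — holds.
(ii) {B, C} -> A: every LHS value maps to a single RHS value — holds.
(iii) A -> B: A=S80: 5 rows → B takes values {7, 9, 14, 13} — violation; A=S57: 3 rows → B takes values {10, 11, 14} — violation; A=S36: 2 rows → B takes values {9, 3} — violation — fails.
(iv) {B, D} -> A: every LHS value maps to a single RHS value — holds.
3 of the 4 dependencies hold.

3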